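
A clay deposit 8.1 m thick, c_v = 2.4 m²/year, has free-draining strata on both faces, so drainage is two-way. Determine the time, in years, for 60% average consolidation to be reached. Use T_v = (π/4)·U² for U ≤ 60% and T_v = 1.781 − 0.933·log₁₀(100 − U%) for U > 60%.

Drainage path length: H_d = H/2 = 4.05 m (double drainage).
U ≤ 60%: T_v = (π/4)·U² = (π/4)×0.6² = 0.28274.
t = T_v·H_d²/c_v = 0.28274×4.05²/2.4 = 1.932 years.

t ≈ 1.93 years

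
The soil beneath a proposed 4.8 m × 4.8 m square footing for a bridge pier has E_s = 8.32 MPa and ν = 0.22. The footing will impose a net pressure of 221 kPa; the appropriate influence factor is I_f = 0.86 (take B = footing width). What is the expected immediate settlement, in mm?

Immediate (elastic) settlement: S_e = q·B·(1−ν²)/E_s · I_f.
E_s = 8.32 MPa = 8320 kPa.
S_e = 221 × 4.8 × (1 − 0.22²) / 8320 × 0.86
    = 221 × 4.8 × 0.9516 / 8320 × 0.86
    = 0.1043 m = 104.3 mm

S_e ≈ 104 mm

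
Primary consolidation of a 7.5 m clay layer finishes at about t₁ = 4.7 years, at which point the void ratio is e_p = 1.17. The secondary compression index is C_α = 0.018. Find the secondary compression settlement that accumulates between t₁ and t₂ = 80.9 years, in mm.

S_s ≈ 76.9 mm

Secondary compression: S_s = C_α·H/(1+e_p)·log₁₀(t₂/t₁)
S_s = 0.018×7.5/(1+1.17)×log₁₀(80.9/4.7)
    = 0.06221 × 1.236 = 0.07688 m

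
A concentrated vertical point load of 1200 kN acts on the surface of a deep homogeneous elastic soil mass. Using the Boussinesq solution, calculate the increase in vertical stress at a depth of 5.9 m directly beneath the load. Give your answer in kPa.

Boussinesq vertical stress below a point load on an elastic half-space:
Δσ_z = 3P/(2πz²) · [1 + (r/z)²]^(−5/2)
r/z = 0/5.9 = 0; [1+(r/z)²]^(−5/2) = 1.
Δσ_z = 3×1200/(2π×5.9²) × 1 = 16.46 × 1 = 16.46 kPa

Δσ_z ≈ 16.5 kPa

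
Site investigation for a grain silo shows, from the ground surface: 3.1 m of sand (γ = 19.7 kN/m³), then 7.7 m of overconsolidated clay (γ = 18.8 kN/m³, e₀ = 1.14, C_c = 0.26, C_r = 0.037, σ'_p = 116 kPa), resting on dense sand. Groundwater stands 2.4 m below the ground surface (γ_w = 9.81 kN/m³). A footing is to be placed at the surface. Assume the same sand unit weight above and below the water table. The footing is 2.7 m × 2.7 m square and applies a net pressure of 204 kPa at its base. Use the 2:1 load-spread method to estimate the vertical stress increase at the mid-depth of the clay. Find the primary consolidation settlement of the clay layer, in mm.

Mid-depth of clay below the ground surface: z = 3.1 + 7.7/2 = 6.95 m.
Total vertical stress at mid-clay: σ_v = 19.7×3.1 + 18.8×3.85 = 133.45 kPa.
Pore pressure: u = 9.81×(6.95 − 2.4) = 44.636 kPa.
Initial effective stress: σ'_0 = σ_v − u = 133.45 − 44.636 = 88.814 kPa.
Stress increase at mid-clay by the 2:1 spreading method:
Δσ = qBL/((B+z)(L+z)) = 204×2.7×2.7/((2.7+6.95)(2.7+6.95)) = 15.97 kPa
Final effective stress: σ'_f = 88.814 + 15.97 = 104.78 kPa.
σ'_f = 104.78 ≤ σ'_p = 116 kPa, so the clay remains overconsolidated and only the recompression index applies:
S_c = C_r·H/(1+e₀)·log₁₀(σ'_f/σ'_0) = 0.037×7.7/2.14×log₁₀(104.78/88.814)
    = 0.13313 × 0.071797 = 0.009558 m

S_c ≈ 9.56 mm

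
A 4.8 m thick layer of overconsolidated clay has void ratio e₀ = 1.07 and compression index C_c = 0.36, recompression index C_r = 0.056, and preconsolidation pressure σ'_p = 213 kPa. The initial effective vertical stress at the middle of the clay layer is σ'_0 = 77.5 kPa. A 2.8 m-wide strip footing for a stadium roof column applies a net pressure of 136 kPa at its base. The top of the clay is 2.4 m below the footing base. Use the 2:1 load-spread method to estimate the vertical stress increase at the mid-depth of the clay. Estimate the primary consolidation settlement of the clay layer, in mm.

S_c ≈ 28.1 mm

Mid-depth of clay below the footing base: z = 2.4 + 4.8/2 = 4.8 m.
Stress increase at mid-clay by the 2:1 spreading method:
Δσ = qB/(B+z) = 136×2.8/(2.8+4.8) = 50.105 kPa
Final effective stress: σ'_f = 77.5 + 50.105 = 127.6 kPa.
σ'_f = 127.6 ≤ σ'_p = 213 kPa, so the clay remains overconsolidated and only the recompression index applies:
S_c = C_r·H/(1+e₀)·log₁₀(σ'_f/σ'_0) = 0.056×4.8/2.07×log₁₀(127.6/77.5)
    = 0.12985 × 0.21655 = 0.02812 m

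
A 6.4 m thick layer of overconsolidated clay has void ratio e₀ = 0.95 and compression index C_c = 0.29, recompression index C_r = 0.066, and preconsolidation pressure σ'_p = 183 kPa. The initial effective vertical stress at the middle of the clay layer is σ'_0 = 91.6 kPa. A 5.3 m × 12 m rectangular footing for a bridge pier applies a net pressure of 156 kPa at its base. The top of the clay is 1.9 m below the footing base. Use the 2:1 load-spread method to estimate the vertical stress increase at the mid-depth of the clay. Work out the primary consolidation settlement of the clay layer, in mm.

S_c ≈ 44.7 mm

Mid-depth of clay below the footing base: z = 1.9 + 6.4/2 = 5.1 m.
Stress increase at mid-clay by the 2:1 spreading method:
Δσ = qBL/((B+z)(L+z)) = 156×5.3×12/((5.3+5.1)(12+5.1)) = 55.789 kPa
Final effective stress: σ'_f = 91.6 + 55.789 = 147.39 kPa.
σ'_f = 147.39 ≤ σ'_p = 183 kPa, so the clay remains overconsolidated and only the recompression index applies:
S_c = C_r·H/(1+e₀)·log₁₀(σ'_f/σ'_0) = 0.066×6.4/1.95×log₁₀(147.39/91.6)
    = 0.21662 × 0.20657 = 0.04475 m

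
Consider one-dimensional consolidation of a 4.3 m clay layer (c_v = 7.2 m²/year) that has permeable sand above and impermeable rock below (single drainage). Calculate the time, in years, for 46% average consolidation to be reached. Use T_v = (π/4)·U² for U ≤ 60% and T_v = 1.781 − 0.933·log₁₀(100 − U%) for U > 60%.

t ≈ 0.427 years

Drainage path length: H_d = H = 4.3 m (single drainage).
U ≤ 60%: T_v = (π/4)·U² = (π/4)×0.46² = 0.16619.
t = T_v·H_d²/c_v = 0.16619×4.3²/7.2 = 0.4268 years.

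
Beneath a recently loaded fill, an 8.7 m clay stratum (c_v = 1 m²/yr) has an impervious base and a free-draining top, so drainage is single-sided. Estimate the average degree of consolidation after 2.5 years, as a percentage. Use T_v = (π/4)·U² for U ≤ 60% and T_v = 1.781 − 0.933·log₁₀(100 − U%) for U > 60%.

U ≈ 20.5 %

Drainage path length: H_d = H = 8.7 m (single drainage).
T_v = c_v·t/H_d² = 1×2.5/8.7² = 0.033029.
T_v = 0.033029 corresponds to the U ≤ 60% branch:
U = √(4T_v/π) = 0.2051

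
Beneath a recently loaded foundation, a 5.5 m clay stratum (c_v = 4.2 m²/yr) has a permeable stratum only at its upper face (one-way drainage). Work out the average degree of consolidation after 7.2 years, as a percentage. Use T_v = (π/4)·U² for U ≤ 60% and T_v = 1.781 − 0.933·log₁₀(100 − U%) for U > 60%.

U ≈ 93.1 %

Drainage path length: H_d = H = 5.5 m (single drainage).
T_v = c_v·t/H_d² = 4.2×7.2/5.5² = 0.99967.
T_v = 0.99967 corresponds to the U > 60% branch:
U = 1 − 10^((1.781 − T_v)/0.933)/100 = 0.9312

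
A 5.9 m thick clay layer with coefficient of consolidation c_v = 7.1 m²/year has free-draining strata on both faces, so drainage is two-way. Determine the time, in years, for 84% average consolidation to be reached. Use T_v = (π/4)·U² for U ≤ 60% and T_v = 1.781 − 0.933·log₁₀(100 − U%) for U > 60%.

t ≈ 0.806 years

Drainage path length: H_d = H/2 = 2.95 m (double drainage).
U > 60%: T_v = 1.781 − 0.933·log₁₀(100 − 84) = 0.65756.
t = T_v·H_d²/c_v = 0.65756×2.95²/7.1 = 0.806 years.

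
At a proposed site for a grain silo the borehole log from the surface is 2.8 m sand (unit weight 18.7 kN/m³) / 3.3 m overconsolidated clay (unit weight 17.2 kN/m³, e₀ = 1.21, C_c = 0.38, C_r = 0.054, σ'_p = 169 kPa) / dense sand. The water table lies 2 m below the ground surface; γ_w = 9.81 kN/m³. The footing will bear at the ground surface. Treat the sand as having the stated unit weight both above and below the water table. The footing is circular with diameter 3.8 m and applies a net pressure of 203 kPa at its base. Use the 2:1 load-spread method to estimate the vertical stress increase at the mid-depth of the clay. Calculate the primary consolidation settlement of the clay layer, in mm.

S_c ≈ 19.8 mm

Mid-depth of clay below the ground surface: z = 2.8 + 3.3/2 = 4.45 m.
Total vertical stress at mid-clay: σ_v = 18.7×2.8 + 17.2×1.65 = 80.74 kPa.
Pore pressure: u = 9.81×(4.45 − 2) = 24.035 kPa.
Initial effective stress: σ'_0 = σ_v − u = 80.74 − 24.035 = 56.705 kPa.
Stress increase at mid-clay by the 2:1 spreading method:
Δσ ≈ qD²/(D+z)² = 203×3.8²/(3.8+4.45)² = 43.068 kPa
Final effective stress: σ'_f = 56.705 + 43.068 = 99.773 kPa.
σ'_f = 99.773 ≤ σ'_p = 169 kPa, so the clay remains overconsolidated and only the recompression index applies:
S_c = C_r·H/(1+e₀)·log₁₀(σ'_f/σ'_0) = 0.054×3.3/2.21×log₁₀(99.773/56.705)
    = 0.080633 × 0.24539 = 0.01979 m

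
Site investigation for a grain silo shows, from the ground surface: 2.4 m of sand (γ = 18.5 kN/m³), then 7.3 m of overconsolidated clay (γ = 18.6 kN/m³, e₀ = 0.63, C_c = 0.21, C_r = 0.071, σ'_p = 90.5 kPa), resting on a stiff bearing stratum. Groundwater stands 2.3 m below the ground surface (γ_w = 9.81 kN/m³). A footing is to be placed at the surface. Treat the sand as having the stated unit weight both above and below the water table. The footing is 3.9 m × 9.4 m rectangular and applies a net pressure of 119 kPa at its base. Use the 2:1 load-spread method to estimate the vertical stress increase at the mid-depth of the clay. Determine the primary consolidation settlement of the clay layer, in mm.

Mid-depth of clay below the ground surface: z = 2.4 + 7.3/2 = 6.05 m.
Total vertical stress at mid-clay: σ_v = 18.5×2.4 + 18.6×3.65 = 112.29 kPa.
Pore pressure: u = 9.81×(6.05 − 2.3) = 36.788 kPa.
Initial effective stress: σ'_0 = σ_v − u = 112.29 − 36.788 = 75.502 kPa.
Stress increase at mid-clay by the 2:1 spreading method:
Δσ = qBL/((B+z)(L+z)) = 119×3.9×9.4/((3.9+6.05)(9.4+6.05)) = 28.378 kPa
Final effective stress: σ'_f = 75.502 + 28.378 = 103.88 kPa.
σ'_f = 103.88 > σ'_p = 90.5 kPa, so the stress path crosses the preconsolidation pressure — recompression up to σ'_p, then virgin compression beyond:
S_c = H/(1+e₀)·[C_r·log₁₀(σ'_p/σ'_0) + C_c·log₁₀(σ'_f/σ'_p)]
    = 7.3/1.63 × [0.071×log₁₀(90.5/75.502) + 0.21×log₁₀(103.88/90.5)]
    = 4.4785 × [0.005587 + 0.012576] = 0.08134 m

S_c ≈ 81.3 mm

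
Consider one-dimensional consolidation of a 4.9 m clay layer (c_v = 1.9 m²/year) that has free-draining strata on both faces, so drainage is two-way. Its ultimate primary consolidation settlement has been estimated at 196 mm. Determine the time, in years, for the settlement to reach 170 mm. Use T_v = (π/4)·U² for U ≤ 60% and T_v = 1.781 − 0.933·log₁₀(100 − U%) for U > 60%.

t ≈ 2.32 years

Drainage path length: H_d = H/2 = 2.45 m (double drainage).
U = S(t)/S_ult = 170/196 = 0.8673.
U > 60%: T_v = 1.781 − 0.933·log₁₀(100 − 86.735) = 0.7335.
t = T_v·H_d²/c_v = 0.7335×2.45²/1.9 = 2.317 years.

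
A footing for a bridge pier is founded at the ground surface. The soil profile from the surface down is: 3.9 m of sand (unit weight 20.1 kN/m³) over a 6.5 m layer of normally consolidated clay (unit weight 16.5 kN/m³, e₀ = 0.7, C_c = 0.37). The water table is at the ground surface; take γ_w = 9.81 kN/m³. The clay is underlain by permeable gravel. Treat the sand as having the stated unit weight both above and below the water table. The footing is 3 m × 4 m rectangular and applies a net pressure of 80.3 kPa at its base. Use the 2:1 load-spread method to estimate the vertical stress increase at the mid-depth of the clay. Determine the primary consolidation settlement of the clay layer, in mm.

S_c ≈ 79.2 mm

Mid-depth of clay below the ground surface: z = 3.9 + 6.5/2 = 7.15 m.
Total vertical stress at mid-clay: σ_v = 20.1×3.9 + 16.5×3.25 = 132.01 kPa.
Pore pressure: u = 9.81×(7.15 − 0) = 70.142 kPa.
Initial effective stress: σ'_0 = σ_v − u = 132.01 − 70.142 = 61.868 kPa.
Stress increase at mid-clay by the 2:1 spreading method:
Δσ = qBL/((B+z)(L+z)) = 80.3×3×4/((3+7.15)(4+7.15)) = 8.5144 kPa
Final effective stress: σ'_f = σ'_0 + Δσ = 61.868 + 8.5144 = 70.382 kPa.
Normally consolidated clay, so the full stress increment lies on the virgin compression line:
S_c = C_c·H/(1+e₀)·log₁₀(σ'_f/σ'_0) = 0.37×6.5/(1+0.7)×log₁₀(70.382/61.868)
    = 1.4147 × 0.055996 = 0.07922 m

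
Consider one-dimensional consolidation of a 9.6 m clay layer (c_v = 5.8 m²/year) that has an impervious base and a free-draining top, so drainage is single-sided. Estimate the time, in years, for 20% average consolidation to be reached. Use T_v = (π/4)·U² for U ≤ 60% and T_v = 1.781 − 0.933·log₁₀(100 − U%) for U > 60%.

t ≈ 0.499 years

Drainage path length: H_d = H = 9.6 m (single drainage).
U ≤ 60%: T_v = (π/4)·U² = (π/4)×0.2² = 0.031416.
t = T_v·H_d²/c_v = 0.031416×9.6²/5.8 = 0.4992 years.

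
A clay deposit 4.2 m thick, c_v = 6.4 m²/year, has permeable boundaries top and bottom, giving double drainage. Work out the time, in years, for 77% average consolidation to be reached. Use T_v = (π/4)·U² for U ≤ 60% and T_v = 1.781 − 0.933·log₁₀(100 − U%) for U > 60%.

t ≈ 0.352 years

Drainage path length: H_d = H/2 = 2.1 m (double drainage).
U > 60%: T_v = 1.781 − 0.933·log₁₀(100 − 77) = 0.51051.
t = T_v·H_d²/c_v = 0.51051×2.1²/6.4 = 0.3518 years.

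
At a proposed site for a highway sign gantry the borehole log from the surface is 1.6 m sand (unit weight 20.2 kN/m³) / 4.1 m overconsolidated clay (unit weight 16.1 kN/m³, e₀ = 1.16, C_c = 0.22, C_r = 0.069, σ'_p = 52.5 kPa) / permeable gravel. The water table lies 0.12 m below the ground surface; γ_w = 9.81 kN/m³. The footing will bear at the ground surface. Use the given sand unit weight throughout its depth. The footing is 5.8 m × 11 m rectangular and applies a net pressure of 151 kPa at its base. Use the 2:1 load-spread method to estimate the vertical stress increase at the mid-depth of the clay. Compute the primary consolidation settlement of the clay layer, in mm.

Mid-depth of clay below the ground surface: z = 1.6 + 4.1/2 = 3.65 m.
Total vertical stress at mid-clay: σ_v = 20.2×1.6 + 16.1×2.05 = 65.325 kPa.
Pore pressure: u = 9.81×(3.65 − 0.12) = 34.629 kPa.
Initial effective stress: σ'_0 = σ_v − u = 65.325 − 34.629 = 30.696 kPa.
Stress increase at mid-clay by the 2:1 spreading method:
Δσ = qBL/((B+z)(L+z)) = 151×5.8×11/((5.8+3.65)(11+3.65)) = 69.587 kPa
Final effective stress: σ'_f = 30.696 + 69.587 = 100.28 kPa.
σ'_f = 100.28 > σ'_p = 52.5 kPa, so the stress path crosses the preconsolidation pressure — recompression up to σ'_p, then virgin compression beyond:
S_c = H/(1+e₀)·[C_r·log₁₀(σ'_p/σ'_0) + C_c·log₁₀(σ'_f/σ'_p)]
    = 4.1/2.16 × [0.069×log₁₀(52.5/30.696) + 0.22×log₁₀(100.28/52.5)]
    = 1.8981 × [0.016082 + 0.061832] = 0.1479 m

S_c ≈ 148 mm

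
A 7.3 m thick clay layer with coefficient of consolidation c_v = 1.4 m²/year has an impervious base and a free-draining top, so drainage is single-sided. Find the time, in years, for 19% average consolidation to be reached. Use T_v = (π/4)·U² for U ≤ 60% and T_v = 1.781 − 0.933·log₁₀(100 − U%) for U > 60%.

t ≈ 1.08 years

Drainage path length: H_d = H = 7.3 m (single drainage).
U ≤ 60%: T_v = (π/4)·U² = (π/4)×0.19² = 0.028353.
t = T_v·H_d²/c_v = 0.028353×7.3²/1.4 = 1.079 years.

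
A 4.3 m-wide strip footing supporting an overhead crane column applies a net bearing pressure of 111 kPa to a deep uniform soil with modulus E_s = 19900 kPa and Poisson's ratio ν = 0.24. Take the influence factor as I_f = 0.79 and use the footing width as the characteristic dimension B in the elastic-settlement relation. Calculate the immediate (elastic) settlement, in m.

S_e ≈ 0.0179 m

Immediate (elastic) settlement: S_e = q·B·(1−ν²)/E_s · I_f.
S_e = 111 × 4.3 × (1 − 0.24²) / 19900 × 0.79
    = 111 × 4.3 × 0.9424 / 19900 × 0.79
    = 0.01786 m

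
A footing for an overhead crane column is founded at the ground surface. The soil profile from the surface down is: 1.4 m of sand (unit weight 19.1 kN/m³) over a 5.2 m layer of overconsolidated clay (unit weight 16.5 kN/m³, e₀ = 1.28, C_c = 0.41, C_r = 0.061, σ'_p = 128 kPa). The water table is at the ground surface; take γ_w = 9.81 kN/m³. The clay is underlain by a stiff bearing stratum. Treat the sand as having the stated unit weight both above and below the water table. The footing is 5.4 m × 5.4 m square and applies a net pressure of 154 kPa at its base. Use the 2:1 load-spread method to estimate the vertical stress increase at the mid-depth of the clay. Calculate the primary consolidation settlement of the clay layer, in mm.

Mid-depth of clay below the ground surface: z = 1.4 + 5.2/2 = 4 m.
Total vertical stress at mid-clay: σ_v = 19.1×1.4 + 16.5×2.6 = 69.64 kPa.
Pore pressure: u = 9.81×(4 − 0) = 39.24 kPa.
Initial effective stress: σ'_0 = σ_v − u = 69.64 − 39.24 = 30.4 kPa.
Stress increase at mid-clay by the 2:1 spreading method:
Δσ = qBL/((B+z)(L+z)) = 154×5.4×5.4/((5.4+4)(5.4+4)) = 50.822 kPa
Final effective stress: σ'_f = 30.4 + 50.822 = 81.222 kPa.
σ'_f = 81.222 ≤ σ'_p = 128 kPa, so the clay remains overconsolidated and only the recompression index applies:
S_c = C_r·H/(1+e₀)·log₁₀(σ'_f/σ'_0) = 0.061×5.2/2.28×log₁₀(81.222/30.4)
    = 0.13912 × 0.4268 = 0.05938 m

S_c ≈ 59.4 mm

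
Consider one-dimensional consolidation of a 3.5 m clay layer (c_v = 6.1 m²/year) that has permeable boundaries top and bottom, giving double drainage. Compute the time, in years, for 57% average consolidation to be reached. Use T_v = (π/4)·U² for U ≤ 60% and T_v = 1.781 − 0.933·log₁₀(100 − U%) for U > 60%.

Drainage path length: H_d = H/2 = 1.75 m (double drainage).
U ≤ 60%: T_v = (π/4)·U² = (π/4)×0.57² = 0.25518.
t = T_v·H_d²/c_v = 0.25518×1.75²/6.1 = 0.1281 years.

t ≈ 0.128 years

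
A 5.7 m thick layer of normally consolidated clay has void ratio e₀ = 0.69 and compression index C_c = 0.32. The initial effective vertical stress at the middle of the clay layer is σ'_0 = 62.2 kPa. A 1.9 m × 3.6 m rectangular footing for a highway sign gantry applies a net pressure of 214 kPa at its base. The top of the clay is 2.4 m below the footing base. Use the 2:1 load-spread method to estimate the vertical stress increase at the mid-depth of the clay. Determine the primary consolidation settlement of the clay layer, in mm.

S_c ≈ 148 mm

Mid-depth of clay below the footing base: z = 2.4 + 5.7/2 = 5.25 m.
Stress increase at mid-clay by the 2:1 spreading method:
Δσ = qBL/((B+z)(L+z)) = 214×1.9×3.6/((1.9+5.25)(3.6+5.25)) = 23.132 kPa
Final effective stress: σ'_f = σ'_0 + Δσ = 62.2 + 23.132 = 85.332 kPa.
Normally consolidated clay, so the full stress increment lies on the virgin compression line:
S_c = C_c·H/(1+e₀)·log₁₀(σ'_f/σ'_0) = 0.32×5.7/(1+0.69)×log₁₀(85.332/62.2)
    = 1.0793 × 0.13732 = 0.1482 m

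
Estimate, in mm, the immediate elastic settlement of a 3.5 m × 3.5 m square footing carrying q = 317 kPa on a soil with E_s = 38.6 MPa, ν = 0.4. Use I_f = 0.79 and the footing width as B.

Immediate (elastic) settlement: S_e = q·B·(1−ν²)/E_s · I_f.
E_s = 38.6 MPa = 38600 kPa.
S_e = 317 × 3.5 × (1 − 0.4²) / 38600 × 0.79
    = 317 × 3.5 × 0.84 / 38600 × 0.79
    = 0.01907 m = 19.07 mm

S_e ≈ 19.1 mm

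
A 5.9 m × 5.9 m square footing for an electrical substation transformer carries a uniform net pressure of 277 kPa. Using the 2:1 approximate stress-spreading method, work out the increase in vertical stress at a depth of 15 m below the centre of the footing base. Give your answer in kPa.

Δσ_z ≈ 22.1 kPa

By the 2:1 method the load spreads at 1 horizontal : 2 vertical, so at depth z the loaded area has grown by z in each plan dimension:
Δσ = qBL/((B+z)(L+z)) = 277×5.9×5.9/((5.9+15)(5.9+15)) = 22.075 kPa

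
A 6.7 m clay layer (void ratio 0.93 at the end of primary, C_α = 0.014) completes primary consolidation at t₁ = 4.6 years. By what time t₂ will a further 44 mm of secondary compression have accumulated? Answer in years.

S_s = C_α·H/(1+e_p)·log₁₀(t₂/t₁) ⇒ log₁₀(t₂/t₁) = S_s·(1+e_p)/(C_α·H).
log₁₀(t₂/t₁) = 0.044 × (1+0.93) / (0.014×6.7) = 0.9053
t₂ = t₁ × 10^0.9053 = 4.6 × 8.041 = 36.99 years

t₂ ≈ 37 years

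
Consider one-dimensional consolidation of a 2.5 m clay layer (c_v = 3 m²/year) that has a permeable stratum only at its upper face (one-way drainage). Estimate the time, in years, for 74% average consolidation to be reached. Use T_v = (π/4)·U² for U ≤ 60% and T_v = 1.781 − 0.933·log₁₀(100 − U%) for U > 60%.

Drainage path length: H_d = H = 2.5 m (single drainage).
U > 60%: T_v = 1.781 − 0.933·log₁₀(100 − 74) = 0.46083.
t = T_v·H_d²/c_v = 0.46083×2.5²/3 = 0.9601 years.

t ≈ 0.96 years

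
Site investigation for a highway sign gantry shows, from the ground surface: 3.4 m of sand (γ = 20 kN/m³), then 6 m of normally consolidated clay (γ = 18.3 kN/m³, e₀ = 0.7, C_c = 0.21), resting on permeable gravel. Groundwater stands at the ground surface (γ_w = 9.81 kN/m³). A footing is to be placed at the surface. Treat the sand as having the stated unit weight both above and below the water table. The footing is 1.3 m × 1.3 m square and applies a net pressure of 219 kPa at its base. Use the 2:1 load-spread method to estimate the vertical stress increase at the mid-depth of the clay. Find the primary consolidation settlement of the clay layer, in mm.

S_c ≈ 31.8 mm

Mid-depth of clay below the ground surface: z = 3.4 + 6/2 = 6.4 m.
Total vertical stress at mid-clay: σ_v = 20×3.4 + 18.3×3 = 122.9 kPa.
Pore pressure: u = 9.81×(6.4 − 0) = 62.784 kPa.
Initial effective stress: σ'_0 = σ_v − u = 122.9 − 62.784 = 60.116 kPa.
Stress increase at mid-clay by the 2:1 spreading method:
Δσ = qBL/((B+z)(L+z)) = 219×1.3×1.3/((1.3+6.4)(1.3+6.4)) = 6.2424 kPa
Final effective stress: σ'_f = σ'_0 + Δσ = 60.116 + 6.2424 = 66.358 kPa.
Normally consolidated clay, so the full stress increment lies on the virgin compression line:
S_c = C_c·H/(1+e₀)·log₁₀(σ'_f/σ'_0) = 0.21×6/(1+0.7)×log₁₀(66.358/60.116)
    = 0.74118 × 0.042903 = 0.0318 m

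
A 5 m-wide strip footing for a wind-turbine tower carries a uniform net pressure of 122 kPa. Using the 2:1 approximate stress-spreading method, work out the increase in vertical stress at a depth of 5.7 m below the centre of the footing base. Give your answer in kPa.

By the 2:1 method the load spreads at 1 horizontal : 2 vertical, so at depth z the loaded area has grown by z in each plan dimension:
Δσ = qB/(B+z) = 122×5/(5+5.7) = 57.009 kPa

Δσ_z ≈ 57 kPa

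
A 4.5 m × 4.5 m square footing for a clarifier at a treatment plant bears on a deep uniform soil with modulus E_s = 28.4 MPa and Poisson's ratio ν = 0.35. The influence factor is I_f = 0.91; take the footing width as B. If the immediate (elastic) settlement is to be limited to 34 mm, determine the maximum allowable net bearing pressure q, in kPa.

q ≈ 269 kPa

E_s = 28.4 MPa = 28400 kPa.
S_e = q·B·(1−ν²)/E_s · I_f  ⇒  q = S_e·E_s / (B·(1−ν²)·I_f).
q = 0.034 × 28400 / (4.5 × 0.8775 × 0.91) = 268.7 kPa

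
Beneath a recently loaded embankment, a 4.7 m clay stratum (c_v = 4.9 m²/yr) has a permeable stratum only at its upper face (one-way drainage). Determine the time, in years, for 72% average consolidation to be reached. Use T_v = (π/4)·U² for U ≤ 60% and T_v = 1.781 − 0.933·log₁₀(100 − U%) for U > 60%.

t ≈ 1.94 years

Drainage path length: H_d = H = 4.7 m (single drainage).
U > 60%: T_v = 1.781 − 0.933·log₁₀(100 − 72) = 0.4308.
t = T_v·H_d²/c_v = 0.4308×4.7²/4.9 = 1.942 years.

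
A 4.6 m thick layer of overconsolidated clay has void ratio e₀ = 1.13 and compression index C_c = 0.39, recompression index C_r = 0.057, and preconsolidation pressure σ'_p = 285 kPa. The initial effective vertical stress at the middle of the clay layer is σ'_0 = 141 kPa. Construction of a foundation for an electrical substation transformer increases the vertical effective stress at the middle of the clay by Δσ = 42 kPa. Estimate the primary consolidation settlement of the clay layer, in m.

S_c ≈ 0.0139 m

Final effective stress: σ'_f = 141 + 42 = 183 kPa.
σ'_f = 183 ≤ σ'_p = 285 kPa, so the clay remains overconsolidated and only the recompression index applies:
S_c = C_r·H/(1+e₀)·log₁₀(σ'_f/σ'_0) = 0.057×4.6/2.13×log₁₀(183/141)
    = 0.1231 × 0.11323 = 0.01394 m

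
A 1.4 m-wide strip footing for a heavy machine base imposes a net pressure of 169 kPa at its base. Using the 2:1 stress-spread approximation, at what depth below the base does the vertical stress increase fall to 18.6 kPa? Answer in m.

2:1 spreading — at depth z the loaded area has grown by z in each plan dimension:
qB/(B+z) = Δσ_z ⇒ z = qB/Δσ_z − B = 169×1.4/18.6 − 1.4 = 11.32 m

z ≈ 11.3 m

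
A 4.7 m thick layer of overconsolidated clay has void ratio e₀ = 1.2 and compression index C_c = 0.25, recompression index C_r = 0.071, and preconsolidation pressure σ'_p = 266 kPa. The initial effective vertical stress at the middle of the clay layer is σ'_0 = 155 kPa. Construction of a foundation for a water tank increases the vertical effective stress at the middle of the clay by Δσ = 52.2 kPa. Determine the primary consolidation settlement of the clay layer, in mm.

Final effective stress: σ'_f = 155 + 52.2 = 207.2 kPa.
σ'_f = 207.2 ≤ σ'_p = 266 kPa, so the clay remains overconsolidated and only the recompression index applies:
S_c = C_r·H/(1+e₀)·log₁₀(σ'_f/σ'_0) = 0.071×4.7/2.2×log₁₀(207.2/155)
    = 0.15168 × 0.12606 = 0.01912 m

S_c ≈ 19.1 mm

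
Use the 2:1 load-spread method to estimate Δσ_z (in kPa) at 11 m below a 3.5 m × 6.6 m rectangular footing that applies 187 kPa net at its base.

By the 2:1 method the load spreads at 1 horizontal : 2 vertical, so at depth z the loaded area has grown by z in each plan dimension:
Δσ = qBL/((B+z)(L+z)) = 187×3.5×6.6/((3.5+11)(6.6+11)) = 16.927 kPa

Δσ_z ≈ 16.9 kPa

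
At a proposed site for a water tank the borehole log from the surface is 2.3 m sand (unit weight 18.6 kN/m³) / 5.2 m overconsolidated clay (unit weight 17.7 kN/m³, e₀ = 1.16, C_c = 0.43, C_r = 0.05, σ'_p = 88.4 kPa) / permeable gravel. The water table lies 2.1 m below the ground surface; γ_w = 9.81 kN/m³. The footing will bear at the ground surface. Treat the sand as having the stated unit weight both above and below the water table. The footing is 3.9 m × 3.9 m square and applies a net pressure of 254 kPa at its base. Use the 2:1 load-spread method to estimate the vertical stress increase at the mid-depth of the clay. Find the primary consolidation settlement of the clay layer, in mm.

Mid-depth of clay below the ground surface: z = 2.3 + 5.2/2 = 4.9 m.
Total vertical stress at mid-clay: σ_v = 18.6×2.3 + 17.7×2.6 = 88.8 kPa.
Pore pressure: u = 9.81×(4.9 − 2.1) = 27.468 kPa.
Initial effective stress: σ'_0 = σ_v − u = 88.8 − 27.468 = 61.332 kPa.
Stress increase at mid-clay by the 2:1 spreading method:
Δσ = qBL/((B+z)(L+z)) = 254×3.9×3.9/((3.9+4.9)(3.9+4.9)) = 49.888 kPa
Final effective stress: σ'_f = 61.332 + 49.888 = 111.22 kPa.
σ'_f = 111.22 > σ'_p = 88.4 kPa, so the stress path crosses the preconsolidation pressure — recompression up to σ'_p, then virgin compression beyond:
S_c = H/(1+e₀)·[C_r·log₁₀(σ'_p/σ'_0) + C_c·log₁₀(σ'_f/σ'_p)]
    = 5.2/2.16 × [0.05×log₁₀(88.4/61.332) + 0.43×log₁₀(111.22/88.4)]
    = 2.4074 × [0.0079383 + 0.042884] = 0.1223 m

S_c ≈ 122 mm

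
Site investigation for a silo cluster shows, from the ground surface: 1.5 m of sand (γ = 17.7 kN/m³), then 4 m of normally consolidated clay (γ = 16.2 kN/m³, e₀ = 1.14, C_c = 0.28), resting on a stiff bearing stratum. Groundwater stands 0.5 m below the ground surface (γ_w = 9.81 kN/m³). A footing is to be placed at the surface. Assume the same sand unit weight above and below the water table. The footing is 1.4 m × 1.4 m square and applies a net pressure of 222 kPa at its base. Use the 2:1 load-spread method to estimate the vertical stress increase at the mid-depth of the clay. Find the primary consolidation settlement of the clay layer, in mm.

S_c ≈ 109 mm

Mid-depth of clay below the ground surface: z = 1.5 + 4/2 = 3.5 m.
Total vertical stress at mid-clay: σ_v = 17.7×1.5 + 16.2×2 = 58.95 kPa.
Pore pressure: u = 9.81×(3.5 − 0.5) = 29.43 kPa.
Initial effective stress: σ'_0 = σ_v − u = 58.95 − 29.43 = 29.52 kPa.
Stress increase at mid-clay by the 2:1 spreading method:
Δσ = qBL/((B+z)(L+z)) = 222×1.4×1.4/((1.4+3.5)(1.4+3.5)) = 18.122 kPa
Final effective stress: σ'_f = σ'_0 + Δσ = 29.52 + 18.122 = 47.642 kPa.
Normally consolidated clay, so the full stress increment lies on the virgin compression line:
S_c = C_c·H/(1+e₀)·log₁₀(σ'_f/σ'_0) = 0.28×4/(1+1.14)×log₁₀(47.642/29.52)
    = 0.52336 × 0.20787 = 0.1088 m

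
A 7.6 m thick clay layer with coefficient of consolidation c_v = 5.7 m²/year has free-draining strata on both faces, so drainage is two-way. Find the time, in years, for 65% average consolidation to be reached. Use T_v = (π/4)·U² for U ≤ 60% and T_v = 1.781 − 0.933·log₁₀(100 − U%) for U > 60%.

Drainage path length: H_d = H/2 = 3.8 m (double drainage).
U > 60%: T_v = 1.781 − 0.933·log₁₀(100 − 65) = 0.34038.
t = T_v·H_d²/c_v = 0.34038×3.8²/5.7 = 0.8623 years.

t ≈ 0.862 years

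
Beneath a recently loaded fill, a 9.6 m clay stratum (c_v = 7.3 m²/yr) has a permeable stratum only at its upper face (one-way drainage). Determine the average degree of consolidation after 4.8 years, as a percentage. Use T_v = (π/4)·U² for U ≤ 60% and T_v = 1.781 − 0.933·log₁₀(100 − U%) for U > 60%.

Drainage path length: H_d = H = 9.6 m (single drainage).
T_v = c_v·t/H_d² = 7.3×4.8/9.6² = 0.38021.
T_v = 0.38021 corresponds to the U > 60% branch:
U = 1 − 10^((1.781 − T_v)/0.933)/100 = 0.6828

U ≈ 68.3 %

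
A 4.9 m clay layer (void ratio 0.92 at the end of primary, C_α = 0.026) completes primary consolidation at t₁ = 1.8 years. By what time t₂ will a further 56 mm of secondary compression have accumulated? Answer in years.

t₂ ≈ 12.6 years

S_s = C_α·H/(1+e_p)·log₁₀(t₂/t₁) ⇒ log₁₀(t₂/t₁) = S_s·(1+e_p)/(C_α·H).
log₁₀(t₂/t₁) = 0.056 × (1+0.92) / (0.026×4.9) = 0.844
t₂ = t₁ × 10^0.844 = 1.8 × 6.982 = 12.57 years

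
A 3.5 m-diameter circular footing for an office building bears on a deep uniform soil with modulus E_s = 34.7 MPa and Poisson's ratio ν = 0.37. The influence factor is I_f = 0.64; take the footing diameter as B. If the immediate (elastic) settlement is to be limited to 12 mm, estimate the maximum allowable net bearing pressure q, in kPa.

E_s = 34.7 MPa = 34700 kPa.
S_e = q·B·(1−ν²)/E_s · I_f  ⇒  q = S_e·E_s / (B·(1−ν²)·I_f).
q = 0.012 × 34700 / (3.5 × 0.8631 × 0.64) = 215.4 kPa

q ≈ 215 kPa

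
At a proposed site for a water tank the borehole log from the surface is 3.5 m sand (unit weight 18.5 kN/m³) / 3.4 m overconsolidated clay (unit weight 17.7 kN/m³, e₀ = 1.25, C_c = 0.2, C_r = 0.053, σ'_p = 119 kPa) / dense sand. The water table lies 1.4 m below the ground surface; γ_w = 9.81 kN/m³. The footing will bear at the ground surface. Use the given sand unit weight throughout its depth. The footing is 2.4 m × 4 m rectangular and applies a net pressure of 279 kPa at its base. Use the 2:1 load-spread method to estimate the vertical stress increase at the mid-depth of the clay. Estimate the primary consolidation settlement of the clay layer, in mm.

Mid-depth of clay below the ground surface: z = 3.5 + 3.4/2 = 5.2 m.
Total vertical stress at mid-clay: σ_v = 18.5×3.5 + 17.7×1.7 = 94.84 kPa.
Pore pressure: u = 9.81×(5.2 − 1.4) = 37.278 kPa.
Initial effective stress: σ'_0 = σ_v − u = 94.84 − 37.278 = 57.562 kPa.
Stress increase at mid-clay by the 2:1 spreading method:
Δσ = qBL/((B+z)(L+z)) = 279×2.4×4/((2.4+5.2)(4+5.2)) = 38.307 kPa
Final effective stress: σ'_f = 57.562 + 38.307 = 95.869 kPa.
σ'_f = 95.869 ≤ σ'_p = 119 kPa, so the clay remains overconsolidated and only the recompression index applies:
S_c = C_r·H/(1+e₀)·log₁₀(σ'_f/σ'_0) = 0.053×3.4/2.25×log₁₀(95.869/57.562)
    = 0.080088 × 0.22154 = 0.01774 m

S_c ≈ 17.7 mm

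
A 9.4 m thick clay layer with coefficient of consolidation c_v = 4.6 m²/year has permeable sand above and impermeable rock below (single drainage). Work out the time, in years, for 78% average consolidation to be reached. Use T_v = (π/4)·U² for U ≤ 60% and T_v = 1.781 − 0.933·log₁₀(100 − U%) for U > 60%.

t ≈ 10.2 years

Drainage path length: H_d = H = 9.4 m (single drainage).
U > 60%: T_v = 1.781 − 0.933·log₁₀(100 − 78) = 0.52852.
t = T_v·H_d²/c_v = 0.52852×9.4²/4.6 = 10.15 years.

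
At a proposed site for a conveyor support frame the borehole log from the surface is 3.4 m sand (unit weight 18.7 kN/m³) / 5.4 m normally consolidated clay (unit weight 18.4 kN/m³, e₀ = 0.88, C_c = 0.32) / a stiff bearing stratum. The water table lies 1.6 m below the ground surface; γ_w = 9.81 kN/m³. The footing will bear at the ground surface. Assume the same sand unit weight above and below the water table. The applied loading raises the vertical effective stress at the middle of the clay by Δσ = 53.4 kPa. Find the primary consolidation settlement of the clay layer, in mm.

S_c ≈ 229 mm

Mid-depth of clay below the ground surface: z = 3.4 + 5.4/2 = 6.1 m.
Total vertical stress at mid-clay: σ_v = 18.7×3.4 + 18.4×2.7 = 113.26 kPa.
Pore pressure: u = 9.81×(6.1 − 1.6) = 44.145 kPa.
Initial effective stress: σ'_0 = σ_v − u = 113.26 − 44.145 = 69.115 kPa.
Final effective stress: σ'_f = σ'_0 + Δσ = 69.115 + 53.4 = 122.51 kPa.
Normally consolidated clay, so the full stress increment lies on the virgin compression line:
S_c = C_c·H/(1+e₀)·log₁₀(σ'_f/σ'_0) = 0.32×5.4/(1+0.88)×log₁₀(122.51/69.115)
    = 0.91915 × 0.2486 = 0.2285 m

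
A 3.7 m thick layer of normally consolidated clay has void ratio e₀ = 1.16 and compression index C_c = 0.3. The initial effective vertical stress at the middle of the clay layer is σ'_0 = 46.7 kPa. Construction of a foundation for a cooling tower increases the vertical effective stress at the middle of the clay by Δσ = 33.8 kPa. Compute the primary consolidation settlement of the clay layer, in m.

Final effective stress: σ'_f = σ'_0 + Δσ = 46.7 + 33.8 = 80.5 kPa.
Normally consolidated clay, so the full stress increment lies on the virgin compression line:
S_c = C_c·H/(1+e₀)·log₁₀(σ'_f/σ'_0) = 0.3×3.7/(1+1.16)×log₁₀(80.5/46.7)
    = 0.51389 × 0.23648 = 0.1215 m

S_c ≈ 0.122 m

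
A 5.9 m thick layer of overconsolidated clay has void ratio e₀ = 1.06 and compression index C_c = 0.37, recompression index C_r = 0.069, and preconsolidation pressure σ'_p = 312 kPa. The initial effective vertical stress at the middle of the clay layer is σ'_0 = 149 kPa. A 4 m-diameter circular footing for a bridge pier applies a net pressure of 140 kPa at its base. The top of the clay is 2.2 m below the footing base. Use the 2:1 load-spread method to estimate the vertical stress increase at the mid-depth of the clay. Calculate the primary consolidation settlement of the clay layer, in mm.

S_c ≈ 14.2 mm

Mid-depth of clay below the footing base: z = 2.2 + 5.9/2 = 5.15 m.
Stress increase at mid-clay by the 2:1 spreading method:
Δσ ≈ qD²/(D+z)² = 140×4²/(4+5.15)² = 26.755 kPa
Final effective stress: σ'_f = 149 + 26.755 = 175.75 kPa.
σ'_f = 175.75 ≤ σ'_p = 312 kPa, so the clay remains overconsolidated and only the recompression index applies:
S_c = C_r·H/(1+e₀)·log₁₀(σ'_f/σ'_0) = 0.069×5.9/2.06×log₁₀(175.75/149)
    = 0.19762 × 0.071709 = 0.01417 m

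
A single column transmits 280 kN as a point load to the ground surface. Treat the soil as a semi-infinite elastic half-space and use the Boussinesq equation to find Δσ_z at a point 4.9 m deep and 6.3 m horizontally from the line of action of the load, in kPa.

Boussinesq vertical stress below a point load on an elastic half-space:
Δσ_z = 3P/(2πz²) · [1 + (r/z)²]^(−5/2)
r/z = 6.3/4.9 = 1.2857; [1+(r/z)²]^(−5/2) = 0.087223.
Δσ_z = 3×280/(2π×4.9²) × 0.087223 = 5.5681 × 0.087223 = 0.4857 kPa

Δσ_z ≈ 0.486 kPa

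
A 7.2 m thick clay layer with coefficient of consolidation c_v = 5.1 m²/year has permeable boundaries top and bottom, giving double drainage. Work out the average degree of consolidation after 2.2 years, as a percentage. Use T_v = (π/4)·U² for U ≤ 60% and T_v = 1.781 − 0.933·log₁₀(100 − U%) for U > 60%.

Drainage path length: H_d = H/2 = 3.6 m (double drainage).
T_v = c_v·t/H_d² = 5.1×2.2/3.6² = 0.86574.
T_v = 0.86574 corresponds to the U > 60% branch:
U = 1 − 10^((1.781 − T_v)/0.933)/100 = 0.9043

U ≈ 90.4 %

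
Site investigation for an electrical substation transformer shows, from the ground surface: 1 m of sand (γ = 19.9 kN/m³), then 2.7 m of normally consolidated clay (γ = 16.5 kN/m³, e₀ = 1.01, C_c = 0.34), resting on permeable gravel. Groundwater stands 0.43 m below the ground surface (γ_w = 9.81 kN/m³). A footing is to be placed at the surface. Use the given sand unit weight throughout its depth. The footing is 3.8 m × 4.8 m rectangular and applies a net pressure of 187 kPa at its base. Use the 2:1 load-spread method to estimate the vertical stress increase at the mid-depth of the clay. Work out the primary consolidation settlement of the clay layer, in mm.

Mid-depth of clay below the ground surface: z = 1 + 2.7/2 = 2.35 m.
Total vertical stress at mid-clay: σ_v = 19.9×1 + 16.5×1.35 = 42.175 kPa.
Pore pressure: u = 9.81×(2.35 − 0.43) = 18.835 kPa.
Initial effective stress: σ'_0 = σ_v − u = 42.175 − 18.835 = 23.34 kPa.
Stress increase at mid-clay by the 2:1 spreading method:
Δσ = qBL/((B+z)(L+z)) = 187×3.8×4.8/((3.8+2.35)(4.8+2.35)) = 77.568 kPa
Final effective stress: σ'_f = σ'_0 + Δσ = 23.34 + 77.568 = 100.91 kPa.
Normally consolidated clay, so the full stress increment lies on the virgin compression line:
S_c = C_c·H/(1+e₀)·log₁₀(σ'_f/σ'_0) = 0.34×2.7/(1+1.01)×log₁₀(100.91/23.34)
    = 0.45672 × 0.63583 = 0.2904 m

S_c ≈ 290 mm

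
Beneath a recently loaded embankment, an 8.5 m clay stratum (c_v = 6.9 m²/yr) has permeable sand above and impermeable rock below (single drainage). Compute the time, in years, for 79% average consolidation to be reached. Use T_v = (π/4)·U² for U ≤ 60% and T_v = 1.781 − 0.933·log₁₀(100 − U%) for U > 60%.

Drainage path length: H_d = H = 8.5 m (single drainage).
U > 60%: T_v = 1.781 − 0.933·log₁₀(100 − 79) = 0.54737.
t = T_v·H_d²/c_v = 0.54737×8.5²/6.9 = 5.732 years.

t ≈ 5.73 years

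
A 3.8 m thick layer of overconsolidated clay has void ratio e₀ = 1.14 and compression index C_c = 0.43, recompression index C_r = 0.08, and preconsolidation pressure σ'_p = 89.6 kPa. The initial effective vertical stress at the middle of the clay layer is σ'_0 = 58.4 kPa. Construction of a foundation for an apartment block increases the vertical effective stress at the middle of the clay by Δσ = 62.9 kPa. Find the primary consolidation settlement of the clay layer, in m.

S_c ≈ 0.127 m

Final effective stress: σ'_f = 58.4 + 62.9 = 121.3 kPa.
σ'_f = 121.3 > σ'_p = 89.6 kPa, so the stress path crosses the preconsolidation pressure — recompression up to σ'_p, then virgin compression beyond:
S_c = H/(1+e₀)·[C_r·log₁₀(σ'_p/σ'_0) + C_c·log₁₀(σ'_f/σ'_p)]
    = 3.8/2.14 × [0.08×log₁₀(89.6/58.4) + 0.43×log₁₀(121.3/89.6)]
    = 1.7757 × [0.014872 + 0.056568] = 0.1269 m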